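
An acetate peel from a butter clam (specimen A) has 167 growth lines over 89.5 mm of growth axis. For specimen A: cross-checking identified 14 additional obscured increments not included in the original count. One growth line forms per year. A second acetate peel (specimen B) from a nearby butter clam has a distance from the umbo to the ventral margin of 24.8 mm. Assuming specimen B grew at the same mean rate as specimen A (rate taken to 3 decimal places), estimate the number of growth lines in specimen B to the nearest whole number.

50 growth lines

Specimen A: true growth line count = 167 + 14 = 181.
A: Mean rate = 89.5 mm / 181 years ≈ 0.494 mm/year.
B spans 24.8 / 0.494 = 50.20 years ≈ 50 growth lines.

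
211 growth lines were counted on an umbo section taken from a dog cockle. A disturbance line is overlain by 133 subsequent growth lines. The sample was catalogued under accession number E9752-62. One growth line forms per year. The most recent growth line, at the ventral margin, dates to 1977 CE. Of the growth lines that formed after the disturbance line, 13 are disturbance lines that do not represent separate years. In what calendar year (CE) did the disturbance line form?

133 growth lines post-date the disturbance line.
133 − 13 false = 120 true growth lines after the disturbance line.
1977 − 120 = 1857 CE.

1857 CE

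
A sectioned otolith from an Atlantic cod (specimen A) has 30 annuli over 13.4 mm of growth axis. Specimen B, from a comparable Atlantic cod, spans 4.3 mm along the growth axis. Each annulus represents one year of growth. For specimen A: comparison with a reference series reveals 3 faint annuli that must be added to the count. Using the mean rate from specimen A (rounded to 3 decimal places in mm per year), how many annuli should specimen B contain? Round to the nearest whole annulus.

Specimen A: adjusted count: 30 + 3 = 33 annuli.
A: Mean rate = 13.4 mm / 33 years ≈ 0.406 mm/year.
Specimen B: 4.3 mm / 0.406 mm per year = 10.59 years ≈ 11 annuli.

11 annuli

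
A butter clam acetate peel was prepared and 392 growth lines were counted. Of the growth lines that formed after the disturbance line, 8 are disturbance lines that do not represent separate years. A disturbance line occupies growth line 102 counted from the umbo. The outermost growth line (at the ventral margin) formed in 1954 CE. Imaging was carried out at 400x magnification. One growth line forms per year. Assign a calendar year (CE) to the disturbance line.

1672 CE

392 − 102 = 290 growth lines lie beyond the disturbance line toward the ventral margin.
290 − 8 false = 282 true growth lines after the disturbance line.
The growth line at the ventral margin is 1954 CE, so the disturbance line dates to 1954 − 282 = 1672 CE.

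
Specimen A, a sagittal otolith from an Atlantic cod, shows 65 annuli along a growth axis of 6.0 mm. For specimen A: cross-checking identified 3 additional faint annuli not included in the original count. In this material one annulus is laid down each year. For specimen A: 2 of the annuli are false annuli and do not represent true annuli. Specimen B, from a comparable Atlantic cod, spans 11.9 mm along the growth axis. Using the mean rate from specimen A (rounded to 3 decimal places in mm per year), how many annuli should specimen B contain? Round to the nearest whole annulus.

131 annuli

Specimen A: correcting the raw count gives 65 − 2 + 3 = 66 true annuli.
A: 6.0 mm over 66 years gives 6.0 / 66 ≈ 0.091 mm/yr.
For B, 11.9 / 0.091 = 130.77 years ≈ 131 annuli.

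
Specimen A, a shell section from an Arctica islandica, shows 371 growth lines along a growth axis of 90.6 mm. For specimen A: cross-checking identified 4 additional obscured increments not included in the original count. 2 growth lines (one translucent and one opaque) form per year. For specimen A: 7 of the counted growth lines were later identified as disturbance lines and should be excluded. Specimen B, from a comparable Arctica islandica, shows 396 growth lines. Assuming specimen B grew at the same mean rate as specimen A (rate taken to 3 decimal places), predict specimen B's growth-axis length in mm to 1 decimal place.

Specimen A: after corrections the count is 371 − 7 + 4 = 368 growth lines.
Specimen A: with 2 growth lines per year, 368 / 2 = 184 years.
A: 90.6 mm over 184 years gives 90.6 / 184 ≈ 0.492 mm per year.
Specimen B: with 2 growth lines per year, 396 / 2 = 198 years. B's length ≈ 0.492 × 198 = 97.4 mm.

97.4 mm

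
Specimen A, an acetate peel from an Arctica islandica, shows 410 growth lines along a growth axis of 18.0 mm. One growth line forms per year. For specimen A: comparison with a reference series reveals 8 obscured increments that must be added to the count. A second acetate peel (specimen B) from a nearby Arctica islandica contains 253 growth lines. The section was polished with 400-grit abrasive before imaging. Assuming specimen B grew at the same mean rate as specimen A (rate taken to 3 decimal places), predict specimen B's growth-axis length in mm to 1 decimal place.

10.9 mm

Specimen A: correcting the raw count gives 410 + 8 = 418 true growth lines.
A: 18.0 mm over 418 years gives 18.0 / 418 ≈ 0.043 mm/yr.
For B, 0.043 mm/year × 253 years = 10.9 mm.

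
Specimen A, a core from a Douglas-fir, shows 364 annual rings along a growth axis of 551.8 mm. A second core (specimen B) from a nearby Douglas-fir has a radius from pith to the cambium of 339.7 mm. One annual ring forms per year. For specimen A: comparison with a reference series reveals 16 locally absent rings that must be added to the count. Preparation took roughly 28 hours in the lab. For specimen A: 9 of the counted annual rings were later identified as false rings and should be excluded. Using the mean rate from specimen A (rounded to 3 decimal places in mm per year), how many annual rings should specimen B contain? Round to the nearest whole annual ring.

228 annual rings

Specimen A: true annual ring count = 364 − 9 + 16 = 371.
A: Extension rate ≈ 551.8 / 371 = 1.487 mm/yr.
B spans 339.7 / 1.487 = 228.45 years ≈ 228 annual rings.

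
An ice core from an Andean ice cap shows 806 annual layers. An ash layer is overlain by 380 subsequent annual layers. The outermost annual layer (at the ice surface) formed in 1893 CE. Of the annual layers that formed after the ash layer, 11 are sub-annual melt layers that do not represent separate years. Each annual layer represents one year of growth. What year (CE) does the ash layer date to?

380 annual layers post-date the ash layer.
Removing the 11 false annual layers leaves 380 − 11 = 369 true annual layers beyond the ash layer.
1893 − 369 = 1524 CE.

1524 CE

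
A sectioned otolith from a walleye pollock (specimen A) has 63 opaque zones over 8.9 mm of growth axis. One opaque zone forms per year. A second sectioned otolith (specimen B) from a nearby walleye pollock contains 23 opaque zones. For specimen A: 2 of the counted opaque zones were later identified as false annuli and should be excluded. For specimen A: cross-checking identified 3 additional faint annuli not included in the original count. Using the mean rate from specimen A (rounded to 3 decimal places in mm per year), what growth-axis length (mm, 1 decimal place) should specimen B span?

Specimen A: correcting the raw count gives 63 − 2 + 3 = 64 true opaque zones.
A: Extension rate ≈ 8.9 / 64 = 0.139 mm/year.
For B, 0.139 mm/year × 23 years = 3.2 mm.

3.2 mm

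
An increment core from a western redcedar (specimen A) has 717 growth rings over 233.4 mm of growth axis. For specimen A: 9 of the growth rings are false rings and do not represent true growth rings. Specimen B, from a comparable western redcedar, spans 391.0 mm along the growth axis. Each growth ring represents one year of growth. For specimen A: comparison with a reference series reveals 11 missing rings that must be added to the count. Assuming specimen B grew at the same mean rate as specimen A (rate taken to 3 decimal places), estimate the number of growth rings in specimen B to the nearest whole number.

Specimen A: correcting the raw count gives 717 − 9 + 11 = 719 true growth rings.
A: Mean rate = 233.4 mm / 719 years ≈ 0.325 mm per year.
For B, 391.0 / 0.325 = 1203.08 years ≈ 1203 growth rings.

1203 growth rings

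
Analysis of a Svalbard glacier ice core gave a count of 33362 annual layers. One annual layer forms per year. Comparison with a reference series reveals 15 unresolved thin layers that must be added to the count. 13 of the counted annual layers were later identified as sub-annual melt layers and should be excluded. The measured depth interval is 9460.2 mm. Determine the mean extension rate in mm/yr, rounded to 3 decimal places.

0.284 mm/yr

Correcting the raw count gives 33362 − 13 + 15 = 33364 true annual layers.
Extension rate ≈ 9460.2 / 33364 = 0.284 mm/yr.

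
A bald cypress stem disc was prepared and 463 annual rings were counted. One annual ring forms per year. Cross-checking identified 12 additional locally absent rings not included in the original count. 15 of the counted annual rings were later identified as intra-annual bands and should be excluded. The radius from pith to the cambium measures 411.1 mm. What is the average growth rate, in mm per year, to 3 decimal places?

Correcting the raw count gives 463 − 15 + 12 = 460 true annual rings.
Mean rate = 411.1 mm / 460 years ≈ 0.894 mm per year.

0.894 mm per year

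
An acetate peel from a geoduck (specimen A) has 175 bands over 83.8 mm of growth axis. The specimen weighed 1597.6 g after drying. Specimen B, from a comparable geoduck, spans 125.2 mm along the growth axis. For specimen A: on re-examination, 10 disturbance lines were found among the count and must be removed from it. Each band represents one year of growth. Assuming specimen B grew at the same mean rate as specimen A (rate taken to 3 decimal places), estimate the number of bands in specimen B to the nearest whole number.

246 bands

Specimen A: true band count = 175 − 10 = 165.
A: Extension rate ≈ 83.8 / 165 = 0.508 mm/year.
For B, 125.2 / 0.508 = 246.46 years ≈ 246 bands.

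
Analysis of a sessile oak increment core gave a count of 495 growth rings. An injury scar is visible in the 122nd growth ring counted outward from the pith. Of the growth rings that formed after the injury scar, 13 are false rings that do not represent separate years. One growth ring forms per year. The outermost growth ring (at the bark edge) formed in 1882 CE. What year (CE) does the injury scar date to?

495 − 122 = 373 growth rings lie beyond the injury scar toward the bark edge.
373 − 13 false = 360 true growth rings after the injury scar.
1882 − 360 = 1522 CE.

1522 CE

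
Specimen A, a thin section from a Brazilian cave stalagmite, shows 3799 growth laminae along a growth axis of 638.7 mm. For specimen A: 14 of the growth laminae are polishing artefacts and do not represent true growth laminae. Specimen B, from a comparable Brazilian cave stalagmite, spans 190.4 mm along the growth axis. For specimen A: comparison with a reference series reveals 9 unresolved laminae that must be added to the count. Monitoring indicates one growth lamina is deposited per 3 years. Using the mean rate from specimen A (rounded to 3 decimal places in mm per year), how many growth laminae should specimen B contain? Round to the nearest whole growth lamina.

Specimen A: correcting the raw count gives 3799 − 14 + 9 = 3794 true growth laminae.
Specimen A: 3794 growth laminae at 3 years each span 3794 × 3 = 11382 years.
A: 638.7 mm over 11382 years gives 638.7 / 11382 ≈ 0.056 mm per year.
For B, 190.4 / 0.056 = 3400.00 years; at 3 years per growth lamina that is 3400.00 / 3 ≈ 1133 growth laminae.

1133 growth laminae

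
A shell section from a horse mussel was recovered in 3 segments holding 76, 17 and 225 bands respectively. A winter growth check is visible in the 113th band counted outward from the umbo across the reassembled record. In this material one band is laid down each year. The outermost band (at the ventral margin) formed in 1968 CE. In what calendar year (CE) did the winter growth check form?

1763 CE

Total bands = 76 + 17 + 225 = 318.
Between band 113 and the ventral margin there are 318 − 113 = 205 bands.
1968 − 205 = 1763 CE.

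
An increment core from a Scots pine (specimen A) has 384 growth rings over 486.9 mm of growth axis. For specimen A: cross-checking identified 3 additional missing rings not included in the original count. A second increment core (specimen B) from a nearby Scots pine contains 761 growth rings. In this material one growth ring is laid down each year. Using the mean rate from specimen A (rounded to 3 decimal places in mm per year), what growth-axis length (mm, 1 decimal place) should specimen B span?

957.3 mm

Specimen A: after corrections the count is 384 + 3 = 387 growth rings.
A: Mean rate = 486.9 mm / 387 years ≈ 1.258 mm/yr.
For B, 1.258 mm/year × 761 years = 957.3 mm.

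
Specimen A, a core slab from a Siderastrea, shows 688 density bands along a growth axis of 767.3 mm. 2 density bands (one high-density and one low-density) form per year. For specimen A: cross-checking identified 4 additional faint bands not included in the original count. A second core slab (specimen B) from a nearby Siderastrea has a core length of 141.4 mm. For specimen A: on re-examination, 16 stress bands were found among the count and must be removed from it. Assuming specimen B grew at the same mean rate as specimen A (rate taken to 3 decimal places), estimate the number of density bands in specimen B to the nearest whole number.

125 density bands

Specimen A: true density band count = 688 − 16 + 4 = 676.
Specimen A: 676 density bands at 2 per year is 676 / 2 = 338 years.
A: Extension rate ≈ 767.3 / 338 = 2.270 mm/year.
B spans 141.4 / 2.270 = 62.29 years; at 2 density bands per year that is 62.29 × 2 ≈ 125 density bands.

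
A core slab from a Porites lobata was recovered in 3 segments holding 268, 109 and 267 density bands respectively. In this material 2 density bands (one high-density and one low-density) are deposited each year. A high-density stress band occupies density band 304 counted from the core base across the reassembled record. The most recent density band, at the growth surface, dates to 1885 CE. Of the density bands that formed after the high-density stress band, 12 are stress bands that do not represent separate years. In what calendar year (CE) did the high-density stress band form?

1721 CE

Total density bands = 268 + 109 + 267 = 644.
Between density band 304 and the growth surface there are 644 − 304 = 340 density bands.
Removing the 12 false density bands leaves 340 − 12 = 328 true density bands beyond the high-density stress band.
With 2 density bands per year, 328 / 2 = 164 years.
1885 − 164 = 1721 CE.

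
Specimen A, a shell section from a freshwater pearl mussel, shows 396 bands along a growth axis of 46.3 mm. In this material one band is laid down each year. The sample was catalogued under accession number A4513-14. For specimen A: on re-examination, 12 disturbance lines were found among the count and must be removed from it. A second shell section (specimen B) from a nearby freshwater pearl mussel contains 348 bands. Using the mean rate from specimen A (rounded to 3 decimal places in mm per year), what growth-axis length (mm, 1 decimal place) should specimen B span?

Specimen A: true band count = 396 − 12 = 384.
A: Mean rate = 46.3 mm / 384 years ≈ 0.121 mm/year.
B's length ≈ 0.121 × 348 = 42.1 mm.

42.1 mm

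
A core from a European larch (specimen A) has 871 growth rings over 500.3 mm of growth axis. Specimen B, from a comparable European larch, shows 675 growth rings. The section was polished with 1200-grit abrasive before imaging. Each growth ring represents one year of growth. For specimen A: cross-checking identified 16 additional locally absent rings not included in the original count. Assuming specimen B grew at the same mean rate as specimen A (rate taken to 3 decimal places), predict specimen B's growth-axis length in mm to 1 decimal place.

380.7 mm

Specimen A: adjusted count: 871 + 16 = 887 growth rings.
A: Extension rate ≈ 500.3 / 887 = 0.564 mm/yr.
Length of B = 0.564 × 675 = 380.7 mm.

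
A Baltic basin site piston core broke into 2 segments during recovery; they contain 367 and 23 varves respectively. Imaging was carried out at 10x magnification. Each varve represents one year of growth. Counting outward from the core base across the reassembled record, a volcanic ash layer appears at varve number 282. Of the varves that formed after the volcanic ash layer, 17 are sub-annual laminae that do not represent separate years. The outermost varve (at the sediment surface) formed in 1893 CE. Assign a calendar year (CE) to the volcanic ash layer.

Total varves = 367 + 23 = 390.
390 − 282 = 108 varves lie beyond the volcanic ash layer toward the sediment surface.
Excluding 17 false varves: 108 − 17 = 91.
The varve at the sediment surface is 1893 CE, so the volcanic ash layer dates to 1893 − 91 = 1802 CE.

1802 CE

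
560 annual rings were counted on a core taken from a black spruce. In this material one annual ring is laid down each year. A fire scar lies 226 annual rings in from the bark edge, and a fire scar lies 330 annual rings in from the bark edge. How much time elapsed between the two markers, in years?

104 years

330 − 226 = 104 annual rings lie between the two events.
That is 104 years at one annual ring per year.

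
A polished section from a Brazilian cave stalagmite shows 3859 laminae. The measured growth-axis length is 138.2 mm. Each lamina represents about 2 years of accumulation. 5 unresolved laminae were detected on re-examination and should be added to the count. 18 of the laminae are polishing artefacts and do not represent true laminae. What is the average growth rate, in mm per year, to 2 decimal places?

After corrections the count is 3859 − 18 + 5 = 3846 laminae.
At 2 years per lamina, 3846 × 2 = 7692 years.
Mean rate = 138.2 mm / 7692 years ≈ 0.02 mm per year.

0.02 mm per year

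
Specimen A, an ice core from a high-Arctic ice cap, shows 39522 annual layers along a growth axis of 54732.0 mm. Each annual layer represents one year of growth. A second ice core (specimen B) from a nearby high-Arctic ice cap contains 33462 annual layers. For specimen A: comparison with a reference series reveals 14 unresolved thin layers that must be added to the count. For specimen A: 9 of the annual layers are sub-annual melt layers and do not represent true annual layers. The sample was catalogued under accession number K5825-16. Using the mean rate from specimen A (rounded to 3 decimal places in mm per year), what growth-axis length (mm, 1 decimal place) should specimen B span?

46344.9 mm

Specimen A: correcting the raw count gives 39522 − 9 + 14 = 39527 true annual layers.
A: Mean rate = 54732.0 mm / 39527 years ≈ 1.385 mm/year.
Length of B = 1.385 × 33462 = 46344.9 mm.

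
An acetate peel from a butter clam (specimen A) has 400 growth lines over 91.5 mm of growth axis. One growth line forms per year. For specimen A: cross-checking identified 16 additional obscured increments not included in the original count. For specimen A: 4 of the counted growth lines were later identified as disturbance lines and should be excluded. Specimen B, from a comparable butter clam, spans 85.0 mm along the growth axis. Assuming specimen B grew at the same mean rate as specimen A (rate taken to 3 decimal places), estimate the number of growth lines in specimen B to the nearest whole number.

Specimen A: correcting the raw count gives 400 − 4 + 16 = 412 true growth lines.
A: 91.5 mm over 412 years gives 91.5 / 412 ≈ 0.222 mm/yr.
Specimen B: 85.0 mm / 0.222 mm per year = 382.88 years ≈ 383 growth lines.

383 growth lines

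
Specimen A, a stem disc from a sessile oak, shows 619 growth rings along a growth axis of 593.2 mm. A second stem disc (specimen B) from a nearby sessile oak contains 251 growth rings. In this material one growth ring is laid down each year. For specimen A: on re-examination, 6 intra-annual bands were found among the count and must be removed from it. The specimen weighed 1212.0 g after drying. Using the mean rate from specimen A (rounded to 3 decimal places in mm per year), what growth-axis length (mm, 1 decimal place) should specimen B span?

Specimen A: after corrections the count is 619 − 6 = 613 growth rings.
A: Extension rate ≈ 593.2 / 613 = 0.968 mm/year.
Length of B = 0.968 × 251 = 243.0 mm.

243.0 mm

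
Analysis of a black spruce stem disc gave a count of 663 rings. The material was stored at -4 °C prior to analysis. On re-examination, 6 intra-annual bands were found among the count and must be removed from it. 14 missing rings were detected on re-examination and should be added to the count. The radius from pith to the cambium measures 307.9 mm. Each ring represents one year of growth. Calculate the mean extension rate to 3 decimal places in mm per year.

0.459 mm per year

True ring count = 663 − 6 + 14 = 671.
Extension rate ≈ 307.9 / 671 = 0.459 mm per year.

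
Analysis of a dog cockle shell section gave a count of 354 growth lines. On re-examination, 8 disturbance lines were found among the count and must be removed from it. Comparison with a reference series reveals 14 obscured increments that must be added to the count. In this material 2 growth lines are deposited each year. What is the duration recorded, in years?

180 years

After corrections the count is 354 − 8 + 14 = 360 growth lines.
With 2 growth lines per year, 360 / 2 = 180 years.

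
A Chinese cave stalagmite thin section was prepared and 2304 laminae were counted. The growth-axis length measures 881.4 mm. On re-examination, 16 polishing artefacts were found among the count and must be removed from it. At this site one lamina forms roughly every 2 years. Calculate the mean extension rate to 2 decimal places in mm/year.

True lamina count = 2304 − 16 = 2288.
2288 laminae at 2 years each span 2288 × 2 = 4576 years.
Extension rate ≈ 881.4 / 4576 = 0.19 mm/year.

0.19 mm/year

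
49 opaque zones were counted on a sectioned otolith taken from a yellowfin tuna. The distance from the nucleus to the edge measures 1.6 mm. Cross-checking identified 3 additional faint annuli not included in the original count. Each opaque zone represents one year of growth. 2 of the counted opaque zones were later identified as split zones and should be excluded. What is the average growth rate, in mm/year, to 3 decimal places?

0.032 mm/year

True opaque zone count = 49 − 2 + 3 = 50.
Extension rate ≈ 1.6 / 50 = 0.032 mm/year.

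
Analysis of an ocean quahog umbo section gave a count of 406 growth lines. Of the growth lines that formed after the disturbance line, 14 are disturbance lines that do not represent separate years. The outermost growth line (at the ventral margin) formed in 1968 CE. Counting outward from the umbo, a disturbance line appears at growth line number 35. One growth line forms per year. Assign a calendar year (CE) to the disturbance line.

1611 CE

The disturbance line sits at growth line 35 from the umbo, so 406 − 35 = 371 growth lines formed after it.
Removing the 14 false growth lines leaves 371 − 14 = 357 true growth lines beyond the disturbance line.
Counting back 357 years from 1968 CE places the disturbance line in 1968 − 357 = 1611 CE.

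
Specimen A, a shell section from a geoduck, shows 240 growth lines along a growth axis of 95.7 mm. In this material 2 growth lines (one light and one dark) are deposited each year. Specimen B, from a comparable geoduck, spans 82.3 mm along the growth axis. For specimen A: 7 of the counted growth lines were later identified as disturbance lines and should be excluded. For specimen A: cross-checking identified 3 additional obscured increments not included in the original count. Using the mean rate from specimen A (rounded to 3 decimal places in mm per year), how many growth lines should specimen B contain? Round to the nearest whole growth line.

Specimen A: after corrections the count is 240 − 7 + 3 = 236 growth lines.
Specimen A: with 2 growth lines per year, 236 / 2 = 118 years.
A: Extension rate ≈ 95.7 / 118 = 0.811 mm per year.
Specimen B: 82.3 mm / 0.811 mm per year = 101.48 years; at 2 growth lines per year that is 101.48 × 2 ≈ 203 growth lines.

203 growth lines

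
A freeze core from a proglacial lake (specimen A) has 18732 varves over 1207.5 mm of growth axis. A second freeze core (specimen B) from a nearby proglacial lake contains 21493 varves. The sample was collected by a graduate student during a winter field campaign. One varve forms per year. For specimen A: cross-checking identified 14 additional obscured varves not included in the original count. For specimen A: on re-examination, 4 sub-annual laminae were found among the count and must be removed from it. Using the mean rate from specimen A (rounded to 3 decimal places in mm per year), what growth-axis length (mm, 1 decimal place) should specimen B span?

Specimen A: correcting the raw count gives 18732 − 4 + 14 = 18742 true varves.
A: 1207.5 mm over 18742 years gives 1207.5 / 18742 ≈ 0.064 mm per year.
B's length ≈ 0.064 × 21493 = 1375.6 mm.

1375.6 mm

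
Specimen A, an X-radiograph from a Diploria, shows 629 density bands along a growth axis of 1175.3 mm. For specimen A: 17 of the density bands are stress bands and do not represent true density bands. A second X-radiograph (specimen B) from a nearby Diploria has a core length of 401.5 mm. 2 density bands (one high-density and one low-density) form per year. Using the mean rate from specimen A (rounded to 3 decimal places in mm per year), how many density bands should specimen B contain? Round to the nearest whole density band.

Specimen A: adjusted count: 629 − 17 = 612 density bands.
Specimen A: dividing by 2 density bands per year: 612 / 2 = 306 years.
A: Mean rate = 1175.3 mm / 306 years ≈ 3.841 mm per year.
B spans 401.5 / 3.841 = 104.53 years; at 2 density bands per year that is 104.53 × 2 ≈ 209 density bands.

209 density bands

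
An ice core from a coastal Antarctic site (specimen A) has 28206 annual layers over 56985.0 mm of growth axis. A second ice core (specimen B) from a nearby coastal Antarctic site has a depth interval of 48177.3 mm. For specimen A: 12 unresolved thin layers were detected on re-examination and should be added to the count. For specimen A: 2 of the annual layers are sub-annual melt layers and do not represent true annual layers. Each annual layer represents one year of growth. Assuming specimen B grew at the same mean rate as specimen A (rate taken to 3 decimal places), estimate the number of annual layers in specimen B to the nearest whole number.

23850 annual layers

Specimen A: correcting the raw count gives 28206 − 2 + 12 = 28216 true annual layers.
A: 56985.0 mm over 28216 years gives 56985.0 / 28216 ≈ 2.020 mm per year.
B spans 48177.3 / 2.020 = 23850.15 years ≈ 23850 annual layers.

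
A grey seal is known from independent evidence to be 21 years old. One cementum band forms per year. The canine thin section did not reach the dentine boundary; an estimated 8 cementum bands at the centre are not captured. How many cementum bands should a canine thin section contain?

One cementum band per year gives 21 cementum bands over 21 years.
21 − 8 missed = 13 cementum bands expected in the prepared section.

13 cementum bands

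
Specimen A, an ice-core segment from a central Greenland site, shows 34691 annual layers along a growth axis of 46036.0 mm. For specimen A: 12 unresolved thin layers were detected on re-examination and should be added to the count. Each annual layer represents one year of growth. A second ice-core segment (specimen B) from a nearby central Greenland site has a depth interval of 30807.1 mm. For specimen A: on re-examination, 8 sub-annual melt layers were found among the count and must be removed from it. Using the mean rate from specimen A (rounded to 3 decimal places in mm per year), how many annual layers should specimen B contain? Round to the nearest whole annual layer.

Specimen A: correcting the raw count gives 34691 − 8 + 12 = 34695 true annual layers.
A: Mean rate = 46036.0 mm / 34695 years ≈ 1.327 mm/year.
For B, 30807.1 / 1.327 = 23215.60 years ≈ 23216 annual layers.

23216 annual layers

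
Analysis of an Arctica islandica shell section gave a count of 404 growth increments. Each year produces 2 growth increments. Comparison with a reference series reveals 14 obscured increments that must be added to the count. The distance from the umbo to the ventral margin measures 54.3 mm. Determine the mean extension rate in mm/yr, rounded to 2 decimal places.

0.26 mm/yr

After corrections the count is 404 + 14 = 418 growth increments.
With 2 growth increments per year, 418 / 2 = 209 years.
Extension rate ≈ 54.3 / 209 = 0.26 mm/yr.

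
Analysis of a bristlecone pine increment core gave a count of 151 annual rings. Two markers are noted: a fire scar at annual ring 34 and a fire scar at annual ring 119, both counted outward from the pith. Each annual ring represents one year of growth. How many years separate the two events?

Separation: 119 − 34 = 85 annual rings.
One annual ring per year makes the interval 85 years.

85 years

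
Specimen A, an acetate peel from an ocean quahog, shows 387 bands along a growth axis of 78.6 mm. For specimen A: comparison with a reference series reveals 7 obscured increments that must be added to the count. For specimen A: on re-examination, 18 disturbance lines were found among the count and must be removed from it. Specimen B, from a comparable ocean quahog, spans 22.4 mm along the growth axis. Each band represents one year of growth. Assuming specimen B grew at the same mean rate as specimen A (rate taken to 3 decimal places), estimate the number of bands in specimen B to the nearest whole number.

Specimen A: correcting the raw count gives 387 − 18 + 7 = 376 true bands.
A: Mean rate = 78.6 mm / 376 years ≈ 0.209 mm/yr.
B spans 22.4 / 0.209 = 107.18 years ≈ 107 bands.

107 bands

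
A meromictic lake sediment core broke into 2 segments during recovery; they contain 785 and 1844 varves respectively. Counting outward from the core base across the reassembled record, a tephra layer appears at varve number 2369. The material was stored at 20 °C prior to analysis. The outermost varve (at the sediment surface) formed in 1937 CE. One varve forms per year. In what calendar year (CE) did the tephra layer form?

1677 CE

Total varves = 785 + 1844 = 2629.
Between varve 2369 and the sediment surface there are 2629 − 2369 = 260 varves.
The varve at the sediment surface is 1937 CE, so the tephra layer dates to 1937 − 260 = 1677 CE.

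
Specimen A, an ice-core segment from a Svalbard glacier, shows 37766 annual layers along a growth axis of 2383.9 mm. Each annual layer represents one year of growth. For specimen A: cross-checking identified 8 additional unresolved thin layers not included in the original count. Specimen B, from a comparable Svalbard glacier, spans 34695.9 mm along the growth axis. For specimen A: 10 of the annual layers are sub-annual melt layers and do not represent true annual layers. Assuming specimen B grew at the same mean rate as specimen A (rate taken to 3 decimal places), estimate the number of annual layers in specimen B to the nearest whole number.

Specimen A: after corrections the count is 37766 − 10 + 8 = 37764 annual layers.
A: Mean rate = 2383.9 mm / 37764 years ≈ 0.063 mm/year.
For B, 34695.9 / 0.063 = 550728.57 years ≈ 550729 annual layers.

550729 annual layers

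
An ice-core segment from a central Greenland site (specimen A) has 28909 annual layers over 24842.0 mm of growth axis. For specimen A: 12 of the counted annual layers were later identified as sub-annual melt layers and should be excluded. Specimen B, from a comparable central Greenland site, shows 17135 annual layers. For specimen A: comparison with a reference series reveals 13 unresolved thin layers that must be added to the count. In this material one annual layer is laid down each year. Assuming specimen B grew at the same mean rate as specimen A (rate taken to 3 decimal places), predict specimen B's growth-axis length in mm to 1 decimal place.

Specimen A: true annual layer count = 28909 − 12 + 13 = 28910.
A: Extension rate ≈ 24842.0 / 28910 = 0.859 mm/year.
Length of B = 0.859 × 17135 = 14719.0 mm.

14719.0 mm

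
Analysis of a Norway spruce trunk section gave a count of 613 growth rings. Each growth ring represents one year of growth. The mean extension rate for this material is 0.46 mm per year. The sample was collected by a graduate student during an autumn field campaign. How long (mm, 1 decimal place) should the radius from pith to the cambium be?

The record spans 613 years at 0.46 mm per year.
Length ≈ 0.46 × 613 = 282.0 mm.

282.0 mm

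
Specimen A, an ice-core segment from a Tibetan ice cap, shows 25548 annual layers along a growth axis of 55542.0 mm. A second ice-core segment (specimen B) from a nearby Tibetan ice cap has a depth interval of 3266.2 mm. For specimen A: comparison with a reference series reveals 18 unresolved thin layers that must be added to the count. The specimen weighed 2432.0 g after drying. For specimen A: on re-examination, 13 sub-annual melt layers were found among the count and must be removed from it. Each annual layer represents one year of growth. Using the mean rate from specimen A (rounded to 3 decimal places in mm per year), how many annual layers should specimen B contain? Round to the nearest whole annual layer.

1502 annual layers

Specimen A: correcting the raw count gives 25548 − 13 + 18 = 25553 true annual layers.
A: 55542.0 mm over 25553 years gives 55542.0 / 25553 ≈ 2.174 mm per year.
For B, 3266.2 / 2.174 = 1502.39 years ≈ 1502 annual layers.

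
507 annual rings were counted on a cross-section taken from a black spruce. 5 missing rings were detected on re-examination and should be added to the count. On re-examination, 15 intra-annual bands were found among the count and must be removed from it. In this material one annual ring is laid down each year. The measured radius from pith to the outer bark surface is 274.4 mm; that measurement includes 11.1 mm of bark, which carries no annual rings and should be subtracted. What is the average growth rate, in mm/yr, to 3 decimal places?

After corrections the count is 507 − 15 + 5 = 497 annual rings.
The growth record spans 274.4 − 11.1 = 263.3 mm.
Mean rate = 263.3 mm / 497 years ≈ 0.530 mm/yr.

0.530 mm/yr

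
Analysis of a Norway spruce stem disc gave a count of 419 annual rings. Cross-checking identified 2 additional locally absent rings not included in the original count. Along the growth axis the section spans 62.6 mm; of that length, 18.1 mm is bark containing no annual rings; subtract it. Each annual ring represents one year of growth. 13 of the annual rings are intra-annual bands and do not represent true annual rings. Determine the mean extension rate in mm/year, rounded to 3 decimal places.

Adjusted count: 419 − 13 + 2 = 408 annual rings.
Removing the 18.1 mm offcut leaves 62.6 − 18.1 = 44.5 mm.
Extension rate ≈ 44.5 / 408 = 0.109 mm/year.

0.109 mm/year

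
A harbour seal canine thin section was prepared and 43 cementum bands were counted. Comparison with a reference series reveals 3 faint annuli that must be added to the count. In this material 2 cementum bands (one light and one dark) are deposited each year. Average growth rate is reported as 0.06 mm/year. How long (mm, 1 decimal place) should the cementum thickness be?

True cementum band count = 43 + 3 = 46.
46 cementum bands at 2 per year is 46 / 2 = 23 years.
Length ≈ 0.06 × 23 = 1.4 mm.

1.4 mm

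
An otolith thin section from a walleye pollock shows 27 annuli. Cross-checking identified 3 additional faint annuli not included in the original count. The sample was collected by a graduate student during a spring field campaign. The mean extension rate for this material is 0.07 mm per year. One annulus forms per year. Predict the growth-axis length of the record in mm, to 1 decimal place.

2.1 mm

Correcting the raw count gives 27 + 3 = 30 true annuli.
Length ≈ 0.07 × 30 = 2.1 mm.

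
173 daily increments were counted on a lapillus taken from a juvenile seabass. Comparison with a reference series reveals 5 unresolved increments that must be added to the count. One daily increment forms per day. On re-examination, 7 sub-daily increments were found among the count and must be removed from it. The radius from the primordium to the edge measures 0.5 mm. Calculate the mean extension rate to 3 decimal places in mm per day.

True daily increment count = 173 − 7 + 5 = 171.
Mean rate = 0.5 mm / 171 days ≈ 0.003 mm per day.

0.003 mm per day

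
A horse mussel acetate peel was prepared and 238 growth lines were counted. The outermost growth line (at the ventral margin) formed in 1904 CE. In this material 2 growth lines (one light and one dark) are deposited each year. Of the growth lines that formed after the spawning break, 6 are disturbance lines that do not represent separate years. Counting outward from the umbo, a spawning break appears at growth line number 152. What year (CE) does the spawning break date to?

1864 CE

The spawning break sits at growth line 152 from the umbo, so 238 − 152 = 86 growth lines formed after it.
Removing the 6 false growth lines leaves 86 − 6 = 80 true growth lines beyond the spawning break.
With 2 growth lines per year, 80 / 2 = 40 years.
The growth line at the ventral margin is 1904 CE, so the spawning break dates to 1904 − 40 = 1864 CE.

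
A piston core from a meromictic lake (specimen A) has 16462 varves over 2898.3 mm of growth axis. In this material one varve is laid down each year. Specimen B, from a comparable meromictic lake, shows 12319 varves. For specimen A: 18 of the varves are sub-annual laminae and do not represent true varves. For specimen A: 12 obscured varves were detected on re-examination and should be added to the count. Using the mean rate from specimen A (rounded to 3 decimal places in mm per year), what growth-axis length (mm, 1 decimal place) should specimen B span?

Specimen A: correcting the raw count gives 16462 − 18 + 12 = 16456 true varves.
A: Extension rate ≈ 2898.3 / 16456 = 0.176 mm/year.
Length of B = 0.176 × 12319 = 2168.1 mm.

2168.1 mm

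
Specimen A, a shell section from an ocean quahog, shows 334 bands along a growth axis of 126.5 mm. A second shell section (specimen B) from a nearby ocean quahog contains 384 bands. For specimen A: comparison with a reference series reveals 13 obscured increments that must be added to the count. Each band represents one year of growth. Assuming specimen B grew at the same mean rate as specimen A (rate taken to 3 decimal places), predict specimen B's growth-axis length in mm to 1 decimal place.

Specimen A: after corrections the count is 334 + 13 = 347 bands.
A: Extension rate ≈ 126.5 / 347 = 0.365 mm per year.
Length of B = 0.365 × 384 = 140.2 mm.

140.2 mm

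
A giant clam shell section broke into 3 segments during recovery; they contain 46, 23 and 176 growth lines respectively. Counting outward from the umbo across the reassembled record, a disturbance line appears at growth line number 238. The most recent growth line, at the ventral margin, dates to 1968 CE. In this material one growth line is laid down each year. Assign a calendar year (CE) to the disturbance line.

Total growth lines = 46 + 23 + 176 = 245.
Between growth line 238 and the ventral margin there are 245 − 238 = 7 growth lines.
The growth line at the ventral margin is 1968 CE, so the disturbance line dates to 1968 − 7 = 1961 CE.

1961 CE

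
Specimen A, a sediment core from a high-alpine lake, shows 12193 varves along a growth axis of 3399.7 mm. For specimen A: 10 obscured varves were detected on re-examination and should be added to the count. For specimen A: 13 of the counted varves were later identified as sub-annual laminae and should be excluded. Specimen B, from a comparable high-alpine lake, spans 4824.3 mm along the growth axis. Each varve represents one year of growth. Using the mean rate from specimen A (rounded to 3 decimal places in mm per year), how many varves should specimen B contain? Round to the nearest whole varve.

Specimen A: adjusted count: 12193 − 13 + 10 = 12190 varves.
A: Extension rate ≈ 3399.7 / 12190 = 0.279 mm per year.
Specimen B: 4824.3 mm / 0.279 mm per year = 17291.40 years ≈ 17291 varves.

17291 varves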